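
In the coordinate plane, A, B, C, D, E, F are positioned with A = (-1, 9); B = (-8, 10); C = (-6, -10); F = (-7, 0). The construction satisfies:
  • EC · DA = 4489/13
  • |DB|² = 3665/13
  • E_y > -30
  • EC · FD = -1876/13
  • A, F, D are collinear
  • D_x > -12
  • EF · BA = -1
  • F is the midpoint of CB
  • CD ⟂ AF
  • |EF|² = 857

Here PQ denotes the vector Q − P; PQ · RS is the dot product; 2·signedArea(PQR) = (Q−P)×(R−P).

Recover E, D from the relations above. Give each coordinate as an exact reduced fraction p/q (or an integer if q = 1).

1. D_x = -147/13  [A, F, D are collinear ∩ CD ⟂ AF]
2. D_y = -84/13  [A, F, D are collinear ∩ CD ⟂ AF]
   → D = (-147/13, -84/13)
3. E_x = -11  [EF · BA = -1 ∩ EC · DA = 4489/13]
4. E_y = -29  [EF · BA = -1 ∩ EC · DA = 4489/13]
   → E = (-11, -29)

D = (-147/13, -84/13)
E = (-11, -29)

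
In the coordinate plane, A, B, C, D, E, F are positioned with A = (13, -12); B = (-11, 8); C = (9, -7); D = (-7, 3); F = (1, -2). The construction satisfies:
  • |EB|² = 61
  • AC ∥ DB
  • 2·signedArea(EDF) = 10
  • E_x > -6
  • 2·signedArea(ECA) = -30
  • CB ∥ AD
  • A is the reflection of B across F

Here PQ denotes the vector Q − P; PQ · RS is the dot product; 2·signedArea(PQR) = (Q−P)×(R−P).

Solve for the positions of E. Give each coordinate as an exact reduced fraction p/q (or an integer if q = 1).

1. E_x = -5  [2·signedArea(ECA) = -30 ∩ 2·signedArea(EDF) = 10]
2. E_y = 3  [2·signedArea(ECA) = -30 ∩ 2·signedArea(EDF) = 10]
   → E = (-5, 3)

E = (-5, 3)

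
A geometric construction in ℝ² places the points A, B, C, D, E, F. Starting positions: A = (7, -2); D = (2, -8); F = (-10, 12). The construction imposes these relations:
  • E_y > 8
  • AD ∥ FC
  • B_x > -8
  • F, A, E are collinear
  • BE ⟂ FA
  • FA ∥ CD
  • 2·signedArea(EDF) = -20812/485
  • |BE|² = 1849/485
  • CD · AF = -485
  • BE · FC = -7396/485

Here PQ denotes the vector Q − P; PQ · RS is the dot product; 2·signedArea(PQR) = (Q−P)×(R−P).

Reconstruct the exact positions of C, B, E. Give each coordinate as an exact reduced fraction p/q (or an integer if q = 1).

B = (-7, 7)
C = (-15, 6)
E = (-2793/485, 4126/485)

1. C_x = -15  [FA ∥ CD ∩ AD ∥ FC]
2. C_y = 6  [FA ∥ CD ∩ AD ∥ FC]
   → C = (-15, 6)
3. E_x = -2793/485  [F, A, E are collinear ∩ 2·signedArea(EDF) = -20812/485]
4. E_y = 4126/485  [F, A, E are collinear ∩ 2·signedArea(EDF) = -20812/485]
   → E = (-2793/485, 4126/485)
5. B_x = -7  [BE · FC = -7396/485 ∩ BE ⟂ FA]
6. B_y = 7  [BE · FC = -7396/485 ∩ BE ⟂ FA]
   → B = (-7, 7)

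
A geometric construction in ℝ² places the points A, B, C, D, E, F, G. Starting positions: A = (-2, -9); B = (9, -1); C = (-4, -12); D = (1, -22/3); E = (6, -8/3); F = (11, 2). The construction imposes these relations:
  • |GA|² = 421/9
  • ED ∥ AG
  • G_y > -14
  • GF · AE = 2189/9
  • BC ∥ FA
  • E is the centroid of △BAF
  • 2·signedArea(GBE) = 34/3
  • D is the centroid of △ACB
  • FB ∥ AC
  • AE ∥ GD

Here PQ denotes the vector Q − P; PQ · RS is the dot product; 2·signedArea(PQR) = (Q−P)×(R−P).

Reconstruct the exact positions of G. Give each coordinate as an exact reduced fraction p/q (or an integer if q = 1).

G = (-7, -41/3)

1. G_x = -7  [AE ∥ GD ∩ ED ∥ AG]
2. G_y = -41/3  [AE ∥ GD ∩ ED ∥ AG]
   → G = (-7, -41/3)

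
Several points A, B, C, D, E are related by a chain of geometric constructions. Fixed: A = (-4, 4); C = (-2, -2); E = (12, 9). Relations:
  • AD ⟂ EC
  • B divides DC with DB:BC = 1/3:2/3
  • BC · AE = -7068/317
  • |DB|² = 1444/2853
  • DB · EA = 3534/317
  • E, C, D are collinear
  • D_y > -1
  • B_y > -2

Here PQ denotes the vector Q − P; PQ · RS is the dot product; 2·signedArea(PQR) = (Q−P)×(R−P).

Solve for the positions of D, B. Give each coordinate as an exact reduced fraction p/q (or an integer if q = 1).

B = (-838/951, -1066/951)
D = (-102/317, -216/317)

1. D_x = -102/317  [E, C, D are collinear ∩ AD ⟂ EC]
2. D_y = -216/317  [E, C, D are collinear ∩ AD ⟂ EC]
   → D = (-102/317, -216/317)
3. B_x = -838/951  [B divides DC with DB:BC = 1/3:2/3]
4. B_y = -1066/951  [B divides DC with DB:BC = 1/3:2/3]
   → B = (-838/951, -1066/951)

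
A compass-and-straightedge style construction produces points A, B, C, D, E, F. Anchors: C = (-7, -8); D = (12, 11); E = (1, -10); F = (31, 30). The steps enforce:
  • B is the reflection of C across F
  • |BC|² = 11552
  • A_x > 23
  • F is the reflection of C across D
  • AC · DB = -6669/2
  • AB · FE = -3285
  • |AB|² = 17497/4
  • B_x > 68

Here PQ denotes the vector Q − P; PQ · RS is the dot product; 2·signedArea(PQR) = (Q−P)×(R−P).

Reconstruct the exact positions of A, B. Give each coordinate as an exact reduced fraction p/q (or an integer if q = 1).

A = (47/2, 20)
B = (69, 68)

1. B_x = 69  [B is the reflection of C across F]
2. B_y = 68  [B is the reflection of C across F]
   → B = (69, 68)
3. A_x = 47/2  [AB · FE = -3285 ∩ AC · DB = -6669/2]
4. A_y = 20  [AB · FE = -3285 ∩ AC · DB = -6669/2]
   → A = (47/2, 20)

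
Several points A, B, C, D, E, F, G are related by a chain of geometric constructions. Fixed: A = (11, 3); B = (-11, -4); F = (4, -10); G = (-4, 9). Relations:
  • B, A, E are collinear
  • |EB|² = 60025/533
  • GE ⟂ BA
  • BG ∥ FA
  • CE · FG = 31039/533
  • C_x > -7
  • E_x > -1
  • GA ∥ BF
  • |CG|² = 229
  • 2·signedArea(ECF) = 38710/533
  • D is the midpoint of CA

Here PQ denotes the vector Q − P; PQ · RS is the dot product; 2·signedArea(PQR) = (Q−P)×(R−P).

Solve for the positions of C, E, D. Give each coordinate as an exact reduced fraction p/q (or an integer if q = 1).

1. E_x = -473/533  [B, A, E are collinear ∩ GE ⟂ BA]
2. E_y = -417/533  [B, A, E are collinear ∩ GE ⟂ BA]
   → E = (-473/533, -417/533)
3. C_x = -6  [CE · FG = 31039/533 ∩ 2·signedArea(ECF) = 38710/533]
4. C_y = -6  [CE · FG = 31039/533 ∩ 2·signedArea(ECF) = 38710/533]
   → C = (-6, -6)
5. D_x = 5/2  [D is the midpoint of CA]
6. D_y = -3/2  [D is the midpoint of CA]
   → D = (5/2, -3/2)

C = (-6, -6)
D = (5/2, -3/2)
E = (-473/533, -417/533)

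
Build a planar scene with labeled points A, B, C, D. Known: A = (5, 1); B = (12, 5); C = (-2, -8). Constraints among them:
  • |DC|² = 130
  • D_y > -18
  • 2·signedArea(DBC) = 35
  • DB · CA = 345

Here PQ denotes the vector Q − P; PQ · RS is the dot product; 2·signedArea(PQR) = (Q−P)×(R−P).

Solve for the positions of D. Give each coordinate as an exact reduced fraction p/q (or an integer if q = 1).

D = (-9, -17)

1. D_x = -9  [DB · CA = 345 ∩ 2·signedArea(DBC) = 35]
2. D_y = -17  [DB · CA = 345 ∩ 2·signedArea(DBC) = 35]
   → D = (-9, -17)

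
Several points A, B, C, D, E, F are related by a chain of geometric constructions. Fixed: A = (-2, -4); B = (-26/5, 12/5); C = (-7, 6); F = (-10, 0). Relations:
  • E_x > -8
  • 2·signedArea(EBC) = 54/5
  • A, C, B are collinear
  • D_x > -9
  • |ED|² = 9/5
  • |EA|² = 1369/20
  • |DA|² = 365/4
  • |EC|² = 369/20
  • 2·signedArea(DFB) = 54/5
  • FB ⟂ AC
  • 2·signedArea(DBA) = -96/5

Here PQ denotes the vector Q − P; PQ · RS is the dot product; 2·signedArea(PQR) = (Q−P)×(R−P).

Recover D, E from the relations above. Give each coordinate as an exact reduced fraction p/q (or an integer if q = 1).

D = (-17/2, 3)
E = (-79/10, 9/5)

1. D_x = -17/2  [2·signedArea(DFB) = 54/5 ∩ 2·signedArea(DBA) = -96/5]
2. D_y = 3  [2·signedArea(DFB) = 54/5 ∩ 2·signedArea(DBA) = -96/5]
   → D = (-17/2, 3)
3. E_x = -79/10  [line -18/5·x + -9/5·y + -126/5 = 0 ∩ |ED|² = 9/5]
4. E_y = 9/5  [line -18/5·x + -9/5·y + -126/5 = 0 ∩ |ED|² = 9/5]
   → E = (-79/10, 9/5)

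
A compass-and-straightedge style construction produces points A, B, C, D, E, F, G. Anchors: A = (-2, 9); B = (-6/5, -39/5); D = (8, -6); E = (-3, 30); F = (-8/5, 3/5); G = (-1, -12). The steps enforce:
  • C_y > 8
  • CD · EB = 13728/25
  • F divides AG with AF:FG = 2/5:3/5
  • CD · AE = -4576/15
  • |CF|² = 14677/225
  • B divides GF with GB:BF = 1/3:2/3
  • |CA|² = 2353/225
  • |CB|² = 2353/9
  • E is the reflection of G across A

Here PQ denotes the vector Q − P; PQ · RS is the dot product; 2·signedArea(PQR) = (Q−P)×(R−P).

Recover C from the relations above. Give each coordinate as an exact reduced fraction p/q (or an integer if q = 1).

C = (17/15, 41/5)

1. C_x = 17/15  [line -9/5·x + 189/5·y + -7698/25 = 0 ∩ |CF|² = 14677/225]
2. C_y = 41/5  [line -9/5·x + 189/5·y + -7698/25 = 0 ∩ |CF|² = 14677/225]
   → C = (17/15, 41/5)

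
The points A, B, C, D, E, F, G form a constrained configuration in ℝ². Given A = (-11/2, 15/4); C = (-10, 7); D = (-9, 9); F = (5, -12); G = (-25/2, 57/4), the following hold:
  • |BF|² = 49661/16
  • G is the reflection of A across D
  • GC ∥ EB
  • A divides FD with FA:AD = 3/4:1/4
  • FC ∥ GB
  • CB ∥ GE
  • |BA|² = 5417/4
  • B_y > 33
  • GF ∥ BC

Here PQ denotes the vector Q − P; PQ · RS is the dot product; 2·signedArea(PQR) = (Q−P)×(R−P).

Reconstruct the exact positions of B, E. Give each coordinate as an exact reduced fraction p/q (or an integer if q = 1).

1. B_x = -55/2  [GF ∥ BC ∩ FC ∥ GB]
2. B_y = 133/4  [GF ∥ BC ∩ FC ∥ GB]
   → B = (-55/2, 133/4)
3. E_x = -30  [GC ∥ EB ∩ CB ∥ GE]
4. E_y = 81/2  [GC ∥ EB ∩ CB ∥ GE]
   → E = (-30, 81/2)

B = (-55/2, 133/4)
E = (-30, 81/2)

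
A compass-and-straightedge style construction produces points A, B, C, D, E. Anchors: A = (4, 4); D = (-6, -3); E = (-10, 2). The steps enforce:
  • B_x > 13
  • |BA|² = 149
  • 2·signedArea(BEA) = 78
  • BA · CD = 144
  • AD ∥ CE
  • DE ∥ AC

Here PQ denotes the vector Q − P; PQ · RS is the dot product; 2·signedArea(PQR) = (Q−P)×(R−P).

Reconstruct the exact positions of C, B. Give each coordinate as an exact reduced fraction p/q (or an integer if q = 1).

B = (14, 11)
C = (0, 9)

1. C_x = 0  [AD ∥ CE ∩ DE ∥ AC]
2. C_y = 9  [AD ∥ CE ∩ DE ∥ AC]
   → C = (0, 9)
3. B_x = 14  [BA · CD = 144 ∩ 2·signedArea(BEA) = 78]
4. B_y = 11  [BA · CD = 144 ∩ 2·signedArea(BEA) = 78]
   → B = (14, 11)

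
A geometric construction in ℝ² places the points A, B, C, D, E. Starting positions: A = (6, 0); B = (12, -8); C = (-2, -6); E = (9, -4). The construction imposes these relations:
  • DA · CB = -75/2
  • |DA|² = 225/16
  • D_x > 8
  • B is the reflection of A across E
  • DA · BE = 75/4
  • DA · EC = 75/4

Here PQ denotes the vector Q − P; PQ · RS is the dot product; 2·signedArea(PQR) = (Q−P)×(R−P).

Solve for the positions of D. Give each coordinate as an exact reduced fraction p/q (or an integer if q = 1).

D = (33/4, -3)

1. D_x = 33/4  [DA · BE = 75/4 ∩ DA · CB = -75/2]
2. D_y = -3  [DA · BE = 75/4 ∩ DA · CB = -75/2]
   → D = (33/4, -3)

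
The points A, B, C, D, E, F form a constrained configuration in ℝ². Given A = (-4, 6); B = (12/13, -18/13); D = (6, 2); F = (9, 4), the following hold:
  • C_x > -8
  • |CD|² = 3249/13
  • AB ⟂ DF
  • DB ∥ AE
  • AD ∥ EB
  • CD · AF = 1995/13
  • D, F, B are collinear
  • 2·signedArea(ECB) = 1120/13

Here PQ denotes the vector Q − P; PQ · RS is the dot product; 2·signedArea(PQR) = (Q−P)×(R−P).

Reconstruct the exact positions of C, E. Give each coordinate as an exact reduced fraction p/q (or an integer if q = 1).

1. E_x = -118/13  [AD ∥ EB ∩ DB ∥ AE]
2. E_y = 34/13  [AD ∥ EB ∩ DB ∥ AE]
   → E = (-118/13, 34/13)
3. C_x = -93/13  [CD · AF = 1995/13 ∩ 2·signedArea(ECB) = 1120/13]
4. C_y = -88/13  [CD · AF = 1995/13 ∩ 2·signedArea(ECB) = 1120/13]
   → C = (-93/13, -88/13)

C = (-93/13, -88/13)
E = (-118/13, 34/13)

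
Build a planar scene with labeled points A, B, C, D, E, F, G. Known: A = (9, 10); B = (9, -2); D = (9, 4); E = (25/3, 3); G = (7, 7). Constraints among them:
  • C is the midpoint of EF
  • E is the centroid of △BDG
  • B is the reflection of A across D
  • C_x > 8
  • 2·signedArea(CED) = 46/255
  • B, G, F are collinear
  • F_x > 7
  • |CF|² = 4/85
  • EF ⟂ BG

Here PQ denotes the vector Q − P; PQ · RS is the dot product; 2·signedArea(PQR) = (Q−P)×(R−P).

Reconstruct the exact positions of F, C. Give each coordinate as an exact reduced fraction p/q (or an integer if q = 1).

1. F_x = 2017/255  [B, G, F are collinear ∩ EF ⟂ BG]
2. F_y = 247/85  [B, G, F are collinear ∩ EF ⟂ BG]
   → F = (2017/255, 247/85)
3. C_x = 2071/255  [C is the midpoint of EF]
4. C_y = 251/85  [C is the midpoint of EF]
   → C = (2071/255, 251/85)

C = (2071/255, 251/85)
F = (2017/255, 247/85)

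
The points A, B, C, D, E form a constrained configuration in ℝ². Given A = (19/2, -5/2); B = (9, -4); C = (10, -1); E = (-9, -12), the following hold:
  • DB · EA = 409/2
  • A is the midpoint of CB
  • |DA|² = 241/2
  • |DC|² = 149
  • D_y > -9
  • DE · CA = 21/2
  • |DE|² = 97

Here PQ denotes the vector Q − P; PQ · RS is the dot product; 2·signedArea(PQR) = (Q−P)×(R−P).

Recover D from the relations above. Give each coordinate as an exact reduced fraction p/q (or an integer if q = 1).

1. D_x = 0  [DB · EA = 409/2 ∩ DE · CA = 21/2]
2. D_y = -8  [DB · EA = 409/2 ∩ DE · CA = 21/2]
   → D = (0, -8)

D = (0, -8)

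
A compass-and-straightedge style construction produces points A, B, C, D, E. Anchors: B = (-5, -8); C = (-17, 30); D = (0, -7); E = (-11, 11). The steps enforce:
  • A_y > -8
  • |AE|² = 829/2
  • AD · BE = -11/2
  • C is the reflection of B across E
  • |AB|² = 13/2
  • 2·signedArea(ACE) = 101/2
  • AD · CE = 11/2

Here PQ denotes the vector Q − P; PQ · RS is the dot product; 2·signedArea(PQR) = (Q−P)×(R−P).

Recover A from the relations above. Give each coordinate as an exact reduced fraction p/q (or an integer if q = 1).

1. A_x = -5/2  [2·signedArea(ACE) = 101/2 ∩ AD · BE = -11/2]
2. A_y = -15/2  [2·signedArea(ACE) = 101/2 ∩ AD · BE = -11/2]
   → A = (-5/2, -15/2)

A = (-5/2, -15/2)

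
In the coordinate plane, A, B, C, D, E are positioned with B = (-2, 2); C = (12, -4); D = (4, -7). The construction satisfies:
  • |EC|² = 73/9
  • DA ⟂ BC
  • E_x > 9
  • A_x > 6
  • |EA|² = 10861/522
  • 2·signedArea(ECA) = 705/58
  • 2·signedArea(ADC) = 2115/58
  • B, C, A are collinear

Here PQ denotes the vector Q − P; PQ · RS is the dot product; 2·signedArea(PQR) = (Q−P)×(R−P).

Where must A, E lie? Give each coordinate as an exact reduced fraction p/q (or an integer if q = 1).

1. A_x = 367/58  [B, C, A are collinear ∩ DA ⟂ BC]
2. A_y = -91/58  [B, C, A are collinear ∩ DA ⟂ BC]
   → A = (367/58, -91/58)
3. E_x = 28/3  [line -141/58·x + -329/58·y + -329/58 = 0 ∩ |EA|² = 10861/522]
4. E_y = -5  [line -141/58·x + -329/58·y + -329/58 = 0 ∩ |EA|² = 10861/522]
   → E = (28/3, -5)

A = (367/58, -91/58)
E = (28/3, -5)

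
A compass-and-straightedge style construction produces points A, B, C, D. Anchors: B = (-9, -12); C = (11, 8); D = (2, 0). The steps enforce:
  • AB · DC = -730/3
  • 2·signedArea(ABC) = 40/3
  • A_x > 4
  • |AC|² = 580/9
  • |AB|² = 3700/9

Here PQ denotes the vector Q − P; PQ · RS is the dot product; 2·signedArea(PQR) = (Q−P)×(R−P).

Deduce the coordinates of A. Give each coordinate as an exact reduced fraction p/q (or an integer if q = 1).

1. A_x = 5  [AB · DC = -730/3 ∩ 2·signedArea(ABC) = 40/3]
2. A_y = 8/3  [AB · DC = -730/3 ∩ 2·signedArea(ABC) = 40/3]
   → A = (5, 8/3)

A = (5, 8/3)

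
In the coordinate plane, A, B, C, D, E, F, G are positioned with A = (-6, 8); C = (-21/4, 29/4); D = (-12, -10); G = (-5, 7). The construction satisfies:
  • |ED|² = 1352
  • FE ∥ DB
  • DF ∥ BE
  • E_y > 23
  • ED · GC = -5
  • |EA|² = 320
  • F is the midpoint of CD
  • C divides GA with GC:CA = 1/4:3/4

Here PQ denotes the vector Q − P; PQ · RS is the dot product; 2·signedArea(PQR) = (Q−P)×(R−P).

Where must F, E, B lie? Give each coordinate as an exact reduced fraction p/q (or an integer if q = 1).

B = (-11/8, 123/8)
E = (2, 24)
F = (-69/8, -11/8)

1. F_x = -69/8  [F is the midpoint of CD]
2. F_y = -11/8  [F is the midpoint of CD]
   → F = (-69/8, -11/8)
3. E_x = 2  [line 1/4·x + -1/4·y + 11/2 = 0 ∩ |EA|² = 320]
4. E_y = 24  [line 1/4·x + -1/4·y + 11/2 = 0 ∩ |EA|² = 320]
   → E = (2, 24)
5. B_x = -11/8  [DF ∥ BE ∩ FE ∥ DB]
6. B_y = 123/8  [DF ∥ BE ∩ FE ∥ DB]
   → B = (-11/8, 123/8)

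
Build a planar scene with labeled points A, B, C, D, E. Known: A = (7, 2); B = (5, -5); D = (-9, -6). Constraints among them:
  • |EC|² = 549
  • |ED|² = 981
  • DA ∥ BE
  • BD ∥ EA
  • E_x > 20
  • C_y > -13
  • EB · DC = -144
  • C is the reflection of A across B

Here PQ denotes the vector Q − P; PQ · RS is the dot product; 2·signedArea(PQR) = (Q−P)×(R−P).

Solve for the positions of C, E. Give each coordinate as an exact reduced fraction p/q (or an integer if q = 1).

C = (3, -12)
E = (21, 3)

1. C_x = 3  [C is the reflection of A across B]
2. C_y = -12  [C is the reflection of A across B]
   → C = (3, -12)
3. E_x = 21  [BD ∥ EA ∩ DA ∥ BE]
4. E_y = 3  [BD ∥ EA ∩ DA ∥ BE]
   → E = (21, 3)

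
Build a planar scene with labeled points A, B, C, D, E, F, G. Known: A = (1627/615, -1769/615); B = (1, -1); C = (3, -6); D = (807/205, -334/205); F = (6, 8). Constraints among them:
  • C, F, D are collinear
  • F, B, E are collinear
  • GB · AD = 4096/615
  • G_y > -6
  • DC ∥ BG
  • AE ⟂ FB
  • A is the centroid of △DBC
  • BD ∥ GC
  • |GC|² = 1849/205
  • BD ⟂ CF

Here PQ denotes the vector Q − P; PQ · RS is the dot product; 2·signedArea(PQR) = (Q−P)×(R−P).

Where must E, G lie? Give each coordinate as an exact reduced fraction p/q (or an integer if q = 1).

E = (3856/6519, -18854/10865)
G = (13/205, -1101/205)

1. E_x = 3856/6519  [F, B, E are collinear ∩ AE ⟂ FB]
2. E_y = -18854/10865  [F, B, E are collinear ∩ AE ⟂ FB]
   → E = (3856/6519, -18854/10865)
3. G_x = 13/205  [BD ∥ GC ∩ DC ∥ BG]
4. G_y = -1101/205  [BD ∥ GC ∩ DC ∥ BG]
   → G = (13/205, -1101/205)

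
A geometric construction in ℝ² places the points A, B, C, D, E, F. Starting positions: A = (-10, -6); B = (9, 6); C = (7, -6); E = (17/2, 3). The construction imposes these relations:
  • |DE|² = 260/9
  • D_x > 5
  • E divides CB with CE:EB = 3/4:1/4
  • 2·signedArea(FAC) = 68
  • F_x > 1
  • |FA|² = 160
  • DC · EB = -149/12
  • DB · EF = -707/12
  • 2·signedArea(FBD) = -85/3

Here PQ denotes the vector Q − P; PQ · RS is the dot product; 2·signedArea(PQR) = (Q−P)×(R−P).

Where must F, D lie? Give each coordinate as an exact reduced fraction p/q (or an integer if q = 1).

1. F_y = -2  [2·signedArea(FAC) = 68]
2. F_x = 2  [|FA|² = 160]
   → F = (2, -2)
3. D_x = 35/6  [DC · EB = -149/12 ∩ 2·signedArea(FBD) = -85/3]
4. D_y = -5/3  [DC · EB = -149/12 ∩ 2·signedArea(FBD) = -85/3]
   → D = (35/6, -5/3)

D = (35/6, -5/3)
F = (2, -2)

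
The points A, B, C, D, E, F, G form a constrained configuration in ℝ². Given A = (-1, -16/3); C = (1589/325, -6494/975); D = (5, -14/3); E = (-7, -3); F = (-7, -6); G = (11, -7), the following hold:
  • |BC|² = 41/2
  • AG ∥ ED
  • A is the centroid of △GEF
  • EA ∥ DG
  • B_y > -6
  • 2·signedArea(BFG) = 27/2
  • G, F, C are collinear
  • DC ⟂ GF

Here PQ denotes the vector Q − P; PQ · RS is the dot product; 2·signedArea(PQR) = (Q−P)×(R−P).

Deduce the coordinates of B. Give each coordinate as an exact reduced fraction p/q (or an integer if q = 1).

B = (307/650, -11047/1950)

1. B_x = 307/650  [line 1·x + 18·y + 203/2 = 0 ∩ |BC|² = 41/2]
2. B_y = -11047/1950  [line 1·x + 18·y + 203/2 = 0 ∩ |BC|² = 41/2]
   → B = (307/650, -11047/1950)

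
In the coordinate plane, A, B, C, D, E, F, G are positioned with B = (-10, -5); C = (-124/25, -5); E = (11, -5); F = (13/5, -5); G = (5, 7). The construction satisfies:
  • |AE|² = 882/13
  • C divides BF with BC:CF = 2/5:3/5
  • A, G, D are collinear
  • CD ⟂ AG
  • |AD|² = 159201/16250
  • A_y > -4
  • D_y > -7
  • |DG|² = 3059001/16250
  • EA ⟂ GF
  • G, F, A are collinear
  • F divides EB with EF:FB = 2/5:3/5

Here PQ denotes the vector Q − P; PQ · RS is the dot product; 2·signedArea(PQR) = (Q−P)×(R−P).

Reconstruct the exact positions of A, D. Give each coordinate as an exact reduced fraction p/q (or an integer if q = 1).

1. A_x = 38/13  [G, F, A are collinear ∩ EA ⟂ GF]
2. A_y = -44/13  [G, F, A are collinear ∩ EA ⟂ GF]
   → A = (38/13, -44/13)
3. D_x = 1501/650  [A, G, D are collinear ∩ CD ⟂ AG]
4. D_y = -839/130  [A, G, D are collinear ∩ CD ⟂ AG]
   → D = (1501/650, -839/130)

A = (38/13, -44/13)
D = (1501/650, -839/130)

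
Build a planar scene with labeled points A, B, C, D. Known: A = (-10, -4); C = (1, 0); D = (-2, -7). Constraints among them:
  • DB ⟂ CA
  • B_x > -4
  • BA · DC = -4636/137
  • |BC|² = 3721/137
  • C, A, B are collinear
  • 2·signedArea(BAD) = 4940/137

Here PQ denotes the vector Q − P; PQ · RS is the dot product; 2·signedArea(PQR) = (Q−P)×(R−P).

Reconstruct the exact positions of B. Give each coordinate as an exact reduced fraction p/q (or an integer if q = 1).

1. B_x = -534/137  [C, A, B are collinear ∩ DB ⟂ CA]
2. B_y = -244/137  [C, A, B are collinear ∩ DB ⟂ CA]
   → B = (-534/137, -244/137)

B = (-534/137, -244/137)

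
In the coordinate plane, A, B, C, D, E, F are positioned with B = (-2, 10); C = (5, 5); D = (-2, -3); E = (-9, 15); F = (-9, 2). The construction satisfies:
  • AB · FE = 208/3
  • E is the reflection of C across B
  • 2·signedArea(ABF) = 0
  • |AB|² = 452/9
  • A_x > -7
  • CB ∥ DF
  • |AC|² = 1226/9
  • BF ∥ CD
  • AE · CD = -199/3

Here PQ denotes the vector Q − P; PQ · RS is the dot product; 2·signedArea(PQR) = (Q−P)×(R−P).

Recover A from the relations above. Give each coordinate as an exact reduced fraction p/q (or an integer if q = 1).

1. A_x = -20/3  [2·signedArea(ABF) = 0 ∩ AE · CD = -199/3]
2. A_y = 14/3  [2·signedArea(ABF) = 0 ∩ AE · CD = -199/3]
   → A = (-20/3, 14/3)

A = (-20/3, 14/3)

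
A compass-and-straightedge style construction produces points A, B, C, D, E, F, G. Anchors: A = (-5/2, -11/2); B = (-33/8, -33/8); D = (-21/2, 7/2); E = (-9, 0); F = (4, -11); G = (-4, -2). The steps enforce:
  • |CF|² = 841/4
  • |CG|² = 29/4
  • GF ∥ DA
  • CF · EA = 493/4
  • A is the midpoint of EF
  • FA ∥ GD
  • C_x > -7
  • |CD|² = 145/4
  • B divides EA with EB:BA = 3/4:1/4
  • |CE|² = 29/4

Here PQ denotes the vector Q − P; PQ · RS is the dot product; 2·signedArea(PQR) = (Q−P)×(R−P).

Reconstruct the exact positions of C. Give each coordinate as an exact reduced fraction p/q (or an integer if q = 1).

C = (-13/2, -1)

1. C_x = -13/2  [line -13/2·x + 11/2·y + -147/4 = 0 ∩ |CF|² = 841/4]
2. C_y = -1  [line -13/2·x + 11/2·y + -147/4 = 0 ∩ |CF|² = 841/4]
   → C = (-13/2, -1)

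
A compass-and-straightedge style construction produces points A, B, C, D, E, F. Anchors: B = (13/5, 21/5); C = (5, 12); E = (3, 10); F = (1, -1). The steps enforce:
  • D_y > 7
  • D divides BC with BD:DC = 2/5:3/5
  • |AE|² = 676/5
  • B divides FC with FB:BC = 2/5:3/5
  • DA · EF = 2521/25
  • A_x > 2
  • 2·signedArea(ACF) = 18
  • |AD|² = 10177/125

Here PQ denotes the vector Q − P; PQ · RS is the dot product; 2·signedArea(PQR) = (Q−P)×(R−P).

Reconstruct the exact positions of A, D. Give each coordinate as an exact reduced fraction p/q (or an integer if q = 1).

A = (11/5, -8/5)
D = (89/25, 183/25)

1. D_x = 89/25  [D divides BC with BD:DC = 2/5:3/5]
2. D_y = 183/25  [D divides BC with BD:DC = 2/5:3/5]
   → D = (89/25, 183/25)
3. A_x = 11/5  [2·signedArea(ACF) = 18 ∩ DA · EF = 2521/25]
4. A_y = -8/5  [2·signedArea(ACF) = 18 ∩ DA · EF = 2521/25]
   → A = (11/5, -8/5)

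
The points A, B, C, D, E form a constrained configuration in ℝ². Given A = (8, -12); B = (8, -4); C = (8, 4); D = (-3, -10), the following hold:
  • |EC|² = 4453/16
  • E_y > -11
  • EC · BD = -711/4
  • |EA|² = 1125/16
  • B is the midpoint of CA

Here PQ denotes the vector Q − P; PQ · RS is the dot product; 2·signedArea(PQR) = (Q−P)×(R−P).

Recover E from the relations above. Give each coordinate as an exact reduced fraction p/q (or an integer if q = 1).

1. E_x = -1/4  [line 11·x + 6·y + 263/4 = 0 ∩ |EA|² = 1125/16]
2. E_y = -21/2  [line 11·x + 6·y + 263/4 = 0 ∩ |EA|² = 1125/16]
   → E = (-1/4, -21/2)

E = (-1/4, -21/2)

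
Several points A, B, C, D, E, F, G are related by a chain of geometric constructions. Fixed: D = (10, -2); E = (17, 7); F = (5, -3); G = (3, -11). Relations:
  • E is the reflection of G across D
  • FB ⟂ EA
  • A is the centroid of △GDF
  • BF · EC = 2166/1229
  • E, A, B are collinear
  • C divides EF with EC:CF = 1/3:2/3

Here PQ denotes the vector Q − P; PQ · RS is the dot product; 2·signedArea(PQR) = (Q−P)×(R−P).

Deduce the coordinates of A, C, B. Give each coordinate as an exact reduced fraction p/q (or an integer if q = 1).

A = (6, -16/3)
B = (8254/1229, -5568/1229)
C = (13, 11/3)

1. A_x = 6  [A is the centroid of △GDF]
2. A_y = -16/3  [A is the centroid of △GDF]
   → A = (6, -16/3)
3. C_x = 13  [C divides EF with EC:CF = 1/3:2/3]
4. C_y = 11/3  [C divides EF with EC:CF = 1/3:2/3]
   → C = (13, 11/3)
5. B_x = 8254/1229  [E, A, B are collinear ∩ FB ⟂ EA]
6. B_y = -5568/1229  [E, A, B are collinear ∩ FB ⟂ EA]
   → B = (8254/1229, -5568/1229)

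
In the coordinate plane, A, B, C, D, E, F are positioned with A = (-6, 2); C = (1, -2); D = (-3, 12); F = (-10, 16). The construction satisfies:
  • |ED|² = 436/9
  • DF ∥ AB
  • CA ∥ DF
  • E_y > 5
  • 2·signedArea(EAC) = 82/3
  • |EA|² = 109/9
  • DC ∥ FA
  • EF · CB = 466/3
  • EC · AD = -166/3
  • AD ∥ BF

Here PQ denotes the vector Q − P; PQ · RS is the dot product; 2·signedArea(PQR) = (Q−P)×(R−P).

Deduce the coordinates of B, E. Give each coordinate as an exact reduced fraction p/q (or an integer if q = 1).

1. B_x = -13  [AD ∥ BF ∩ DF ∥ AB]
2. B_y = 6  [AD ∥ BF ∩ DF ∥ AB]
   → B = (-13, 6)
3. E_x = -5  [EC · AD = -166/3 ∩ 2·signedArea(EAC) = 82/3]
4. E_y = 16/3  [EC · AD = -166/3 ∩ 2·signedArea(EAC) = 82/3]
   → E = (-5, 16/3)

B = (-13, 6)
E = (-5, 16/3)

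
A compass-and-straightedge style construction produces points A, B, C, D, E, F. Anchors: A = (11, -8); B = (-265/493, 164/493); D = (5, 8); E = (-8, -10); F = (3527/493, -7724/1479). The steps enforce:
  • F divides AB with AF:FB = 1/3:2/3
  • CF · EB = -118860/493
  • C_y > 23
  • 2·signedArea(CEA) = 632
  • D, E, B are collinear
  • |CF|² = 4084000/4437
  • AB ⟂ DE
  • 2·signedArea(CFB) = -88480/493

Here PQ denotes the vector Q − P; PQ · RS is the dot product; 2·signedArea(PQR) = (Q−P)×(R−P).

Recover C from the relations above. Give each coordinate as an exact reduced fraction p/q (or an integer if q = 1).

C = (-1, 24)

1. C_x = -1  [2·signedArea(CEA) = 632 ∩ 2·signedArea(CFB) = -88480/493]
2. C_y = 24  [2·signedArea(CEA) = 632 ∩ 2·signedArea(CFB) = -88480/493]
   → C = (-1, 24)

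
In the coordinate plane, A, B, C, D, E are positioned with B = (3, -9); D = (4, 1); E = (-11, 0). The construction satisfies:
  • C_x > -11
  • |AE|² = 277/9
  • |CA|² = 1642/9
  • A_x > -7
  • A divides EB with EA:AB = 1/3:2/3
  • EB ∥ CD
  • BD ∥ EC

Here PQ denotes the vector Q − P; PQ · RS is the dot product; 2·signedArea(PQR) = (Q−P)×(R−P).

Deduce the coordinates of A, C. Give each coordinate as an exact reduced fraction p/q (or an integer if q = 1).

A = (-19/3, -3)
C = (-10, 10)

1. A_x = -19/3  [A divides EB with EA:AB = 1/3:2/3]
2. A_y = -3  [A divides EB with EA:AB = 1/3:2/3]
   → A = (-19/3, -3)
3. C_x = -10  [EB ∥ CD ∩ BD ∥ EC]
4. C_y = 10  [EB ∥ CD ∩ BD ∥ EC]
   → C = (-10, 10)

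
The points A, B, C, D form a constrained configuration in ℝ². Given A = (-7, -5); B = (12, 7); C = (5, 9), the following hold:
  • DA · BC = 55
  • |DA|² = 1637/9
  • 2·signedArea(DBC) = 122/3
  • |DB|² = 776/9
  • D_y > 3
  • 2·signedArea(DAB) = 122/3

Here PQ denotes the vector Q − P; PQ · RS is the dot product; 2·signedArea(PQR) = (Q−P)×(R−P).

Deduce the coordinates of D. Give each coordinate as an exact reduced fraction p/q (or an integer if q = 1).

D = (10/3, 11/3)

1. D_x = 10/3  [2·signedArea(DBC) = 122/3 ∩ 2·signedArea(DAB) = 122/3]
2. D_y = 11/3  [2·signedArea(DBC) = 122/3 ∩ 2·signedArea(DAB) = 122/3]
   → D = (10/3, 11/3)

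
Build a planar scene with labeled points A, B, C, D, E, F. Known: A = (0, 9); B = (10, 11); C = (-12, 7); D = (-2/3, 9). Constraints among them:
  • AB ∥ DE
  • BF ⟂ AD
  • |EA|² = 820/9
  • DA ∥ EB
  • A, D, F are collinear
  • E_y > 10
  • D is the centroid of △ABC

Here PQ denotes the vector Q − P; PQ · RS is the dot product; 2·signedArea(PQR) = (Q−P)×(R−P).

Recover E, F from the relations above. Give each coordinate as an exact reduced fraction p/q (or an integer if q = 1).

1. E_x = 28/3  [DA ∥ EB ∩ AB ∥ DE]
2. E_y = 11  [DA ∥ EB ∩ AB ∥ DE]
   → E = (28/3, 11)
3. F_x = 10  [A, D, F are collinear ∩ BF ⟂ AD]
4. F_y = 9  [A, D, F are collinear ∩ BF ⟂ AD]
   → F = (10, 9)

E = (28/3, 11)
F = (10, 9)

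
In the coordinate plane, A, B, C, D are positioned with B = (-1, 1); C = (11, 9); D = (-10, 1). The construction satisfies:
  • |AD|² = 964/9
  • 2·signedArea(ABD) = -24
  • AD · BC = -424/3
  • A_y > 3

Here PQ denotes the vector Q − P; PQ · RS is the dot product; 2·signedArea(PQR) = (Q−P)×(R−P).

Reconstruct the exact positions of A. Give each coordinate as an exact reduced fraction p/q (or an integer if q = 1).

A = (0, 11/3)

1. A_x = 0  [2·signedArea(ABD) = -24 ∩ AD · BC = -424/3]
2. A_y = 11/3  [2·signedArea(ABD) = -24 ∩ AD · BC = -424/3]
   → A = (0, 11/3)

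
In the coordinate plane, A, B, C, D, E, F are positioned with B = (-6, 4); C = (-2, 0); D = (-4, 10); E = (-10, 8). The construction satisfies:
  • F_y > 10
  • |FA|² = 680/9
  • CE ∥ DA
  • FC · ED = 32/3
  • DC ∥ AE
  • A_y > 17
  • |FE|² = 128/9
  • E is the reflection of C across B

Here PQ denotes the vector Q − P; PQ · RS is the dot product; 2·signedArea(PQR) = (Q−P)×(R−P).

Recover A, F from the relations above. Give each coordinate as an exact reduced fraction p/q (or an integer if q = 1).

A = (-12, 18)
F = (-22/3, 32/3)

1. A_x = -12  [DC ∥ AE ∩ CE ∥ DA]
2. A_y = 18  [DC ∥ AE ∩ CE ∥ DA]
   → A = (-12, 18)
3. F_x = -22/3  [line -6·x + -2·y + -68/3 = 0 ∩ |FE|² = 128/9]
4. F_y = 32/3  [line -6·x + -2·y + -68/3 = 0 ∩ |FE|² = 128/9]
   → F = (-22/3, 32/3)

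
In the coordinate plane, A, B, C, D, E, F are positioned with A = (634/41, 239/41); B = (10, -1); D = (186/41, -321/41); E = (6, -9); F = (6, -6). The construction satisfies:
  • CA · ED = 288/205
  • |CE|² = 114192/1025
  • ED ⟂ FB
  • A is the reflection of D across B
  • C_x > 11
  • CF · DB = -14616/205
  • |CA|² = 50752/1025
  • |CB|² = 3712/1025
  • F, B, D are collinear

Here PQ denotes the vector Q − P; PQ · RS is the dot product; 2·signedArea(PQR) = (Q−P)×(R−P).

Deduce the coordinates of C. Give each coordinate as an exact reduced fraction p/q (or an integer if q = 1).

C = (2394/205, -21/205)

1. C_x = 2394/205  [CA · ED = 288/205 ∩ CF · DB = -14616/205]
2. C_y = -21/205  [CA · ED = 288/205 ∩ CF · DB = -14616/205]
   → C = (2394/205, -21/205)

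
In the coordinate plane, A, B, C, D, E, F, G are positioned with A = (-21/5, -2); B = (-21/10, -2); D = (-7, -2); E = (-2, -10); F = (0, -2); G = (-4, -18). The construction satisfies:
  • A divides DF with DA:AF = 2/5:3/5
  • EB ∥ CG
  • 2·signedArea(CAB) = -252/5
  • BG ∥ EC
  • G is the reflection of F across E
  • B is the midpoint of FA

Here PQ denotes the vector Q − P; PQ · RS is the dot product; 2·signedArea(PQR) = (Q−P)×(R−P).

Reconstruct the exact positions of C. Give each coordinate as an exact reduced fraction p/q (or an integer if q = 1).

C = (-39/10, -26)

1. C_x = -39/10  [EB ∥ CG ∩ BG ∥ EC]
2. C_y = -26  [EB ∥ CG ∩ BG ∥ EC]
   → C = (-39/10, -26)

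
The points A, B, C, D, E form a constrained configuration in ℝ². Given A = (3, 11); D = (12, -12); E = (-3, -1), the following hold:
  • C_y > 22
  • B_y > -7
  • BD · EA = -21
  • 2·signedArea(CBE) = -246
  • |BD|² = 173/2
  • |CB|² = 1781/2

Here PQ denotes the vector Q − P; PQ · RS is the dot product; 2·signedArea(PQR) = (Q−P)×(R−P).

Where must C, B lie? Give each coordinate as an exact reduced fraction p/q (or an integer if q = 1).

B = (9/2, -13/2)
C = (9, 23)

1. B_x = 9/2  [line -6·x + -12·y + -51 = 0 ∩ |BD|² = 173/2]
2. B_y = -13/2  [line -6·x + -12·y + -51 = 0 ∩ |BD|² = 173/2]
   → B = (9/2, -13/2)
3. C_x = 9  [line -11/2·x + -15/2·y + 222 = 0 ∩ |CB|² = 1781/2]
4. C_y = 23  [line -11/2·x + -15/2·y + 222 = 0 ∩ |CB|² = 1781/2]
   → C = (9, 23)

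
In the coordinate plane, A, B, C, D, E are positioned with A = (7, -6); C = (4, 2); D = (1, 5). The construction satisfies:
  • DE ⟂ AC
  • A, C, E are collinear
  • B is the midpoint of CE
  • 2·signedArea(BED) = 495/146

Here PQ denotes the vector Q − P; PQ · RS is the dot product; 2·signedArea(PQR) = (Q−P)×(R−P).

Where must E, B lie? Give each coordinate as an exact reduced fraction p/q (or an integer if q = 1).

B = (485/146, 278/73)
E = (193/73, 410/73)

1. E_x = 193/73  [A, C, E are collinear ∩ DE ⟂ AC]
2. E_y = 410/73  [A, C, E are collinear ∩ DE ⟂ AC]
   → E = (193/73, 410/73)
3. B_x = 485/146  [B is the midpoint of CE]
4. B_y = 278/73  [B is the midpoint of CE]
   → B = (485/146, 278/73)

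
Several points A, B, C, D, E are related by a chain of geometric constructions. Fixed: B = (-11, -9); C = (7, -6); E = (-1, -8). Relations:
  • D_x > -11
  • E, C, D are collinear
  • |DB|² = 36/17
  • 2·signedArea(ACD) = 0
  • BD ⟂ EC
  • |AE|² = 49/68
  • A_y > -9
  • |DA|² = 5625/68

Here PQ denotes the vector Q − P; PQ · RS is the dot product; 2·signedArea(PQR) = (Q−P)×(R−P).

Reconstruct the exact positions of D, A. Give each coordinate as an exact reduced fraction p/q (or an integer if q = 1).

A = (-31/17, -279/34)
D = (-181/17, -177/17)

1. D_x = -181/17  [E, C, D are collinear ∩ BD ⟂ EC]
2. D_y = -177/17  [E, C, D are collinear ∩ BD ⟂ EC]
   → D = (-181/17, -177/17)
3. A_x = -31/17  [line 75/17·x + -300/17·y + -2325/17 = 0 ∩ |DA|² = 5625/68]
4. A_y = -279/34  [line 75/17·x + -300/17·y + -2325/17 = 0 ∩ |DA|² = 5625/68]
   → A = (-31/17, -279/34)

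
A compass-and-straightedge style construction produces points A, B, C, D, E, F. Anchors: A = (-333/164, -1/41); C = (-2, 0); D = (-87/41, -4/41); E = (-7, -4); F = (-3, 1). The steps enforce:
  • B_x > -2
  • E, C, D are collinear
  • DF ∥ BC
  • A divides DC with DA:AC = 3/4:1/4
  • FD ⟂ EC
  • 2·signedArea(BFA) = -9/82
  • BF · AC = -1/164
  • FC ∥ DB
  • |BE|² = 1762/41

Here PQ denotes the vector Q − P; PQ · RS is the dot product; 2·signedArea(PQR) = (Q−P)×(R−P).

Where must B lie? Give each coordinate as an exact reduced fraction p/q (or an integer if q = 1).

B = (-46/41, -45/41)

1. B_x = -46/41  [DF ∥ BC ∩ FC ∥ DB]
2. B_y = -45/41  [DF ∥ BC ∩ FC ∥ DB]
   → B = (-46/41, -45/41)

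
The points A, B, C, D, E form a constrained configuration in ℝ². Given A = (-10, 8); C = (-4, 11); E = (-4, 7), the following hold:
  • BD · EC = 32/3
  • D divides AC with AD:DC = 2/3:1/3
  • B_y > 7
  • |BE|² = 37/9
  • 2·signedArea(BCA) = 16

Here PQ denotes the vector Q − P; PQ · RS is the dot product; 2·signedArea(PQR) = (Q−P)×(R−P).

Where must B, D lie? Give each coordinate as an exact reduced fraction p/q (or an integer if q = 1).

1. D_x = -6  [D divides AC with AD:DC = 2/3:1/3]
2. D_y = 10  [D divides AC with AD:DC = 2/3:1/3]
   → D = (-6, 10)
3. B_x = -6  [BD · EC = 32/3 ∩ 2·signedArea(BCA) = 16]
4. B_y = 22/3  [BD · EC = 32/3 ∩ 2·signedArea(BCA) = 16]
   → B = (-6, 22/3)

B = (-6, 22/3)
D = (-6, 10)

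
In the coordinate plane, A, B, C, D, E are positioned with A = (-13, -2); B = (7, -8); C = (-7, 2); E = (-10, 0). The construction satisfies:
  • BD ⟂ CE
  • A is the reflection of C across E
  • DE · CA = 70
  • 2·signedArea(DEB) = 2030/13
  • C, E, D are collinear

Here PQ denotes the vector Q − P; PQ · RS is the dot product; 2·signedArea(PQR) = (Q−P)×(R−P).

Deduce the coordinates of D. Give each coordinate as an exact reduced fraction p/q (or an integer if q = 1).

D = (-25/13, 70/13)

1. D_x = -25/13  [C, E, D are collinear ∩ BD ⟂ CE]
2. D_y = 70/13  [C, E, D are collinear ∩ BD ⟂ CE]
   → D = (-25/13, 70/13)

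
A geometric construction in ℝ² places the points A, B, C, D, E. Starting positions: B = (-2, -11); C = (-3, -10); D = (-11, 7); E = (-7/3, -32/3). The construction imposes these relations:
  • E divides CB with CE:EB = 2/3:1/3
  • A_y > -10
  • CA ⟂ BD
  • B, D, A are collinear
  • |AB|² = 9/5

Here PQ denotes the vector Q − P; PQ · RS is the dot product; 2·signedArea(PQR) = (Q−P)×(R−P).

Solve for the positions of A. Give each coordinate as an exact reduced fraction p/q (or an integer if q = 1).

1. A_x = -13/5  [B, D, A are collinear ∩ CA ⟂ BD]
2. A_y = -49/5  [B, D, A are collinear ∩ CA ⟂ BD]
   → A = (-13/5, -49/5)

A = (-13/5, -49/5)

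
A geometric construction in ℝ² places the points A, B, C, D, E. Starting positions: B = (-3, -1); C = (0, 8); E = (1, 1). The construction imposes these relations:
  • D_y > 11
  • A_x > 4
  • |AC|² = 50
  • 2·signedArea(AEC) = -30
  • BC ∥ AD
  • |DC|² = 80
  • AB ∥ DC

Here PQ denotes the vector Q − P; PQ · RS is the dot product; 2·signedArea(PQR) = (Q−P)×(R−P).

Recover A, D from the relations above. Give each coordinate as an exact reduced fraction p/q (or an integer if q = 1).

A = (5, 3)
D = (8, 12)

1. A_x = 5  [line -7·x + -1·y + 38 = 0 ∩ |AC|² = 50]
2. A_y = 3  [line -7·x + -1·y + 38 = 0 ∩ |AC|² = 50]
   → A = (5, 3)
3. D_x = 8  [AB ∥ DC ∩ BC ∥ AD]
4. D_y = 12  [AB ∥ DC ∩ BC ∥ AD]
   → D = (8, 12)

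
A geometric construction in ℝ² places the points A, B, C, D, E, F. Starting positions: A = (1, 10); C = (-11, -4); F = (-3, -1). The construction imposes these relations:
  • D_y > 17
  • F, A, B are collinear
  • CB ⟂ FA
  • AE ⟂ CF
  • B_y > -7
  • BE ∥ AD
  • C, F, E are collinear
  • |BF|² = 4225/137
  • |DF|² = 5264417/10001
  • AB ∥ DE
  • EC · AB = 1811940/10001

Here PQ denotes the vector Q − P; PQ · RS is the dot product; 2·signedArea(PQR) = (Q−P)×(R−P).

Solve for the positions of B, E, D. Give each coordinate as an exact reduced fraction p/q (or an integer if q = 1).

1. B_x = -671/137  [F, A, B are collinear ∩ CB ⟂ FA]
2. B_y = -852/137  [F, A, B are collinear ∩ CB ⟂ FA]
   → B = (-671/137, -852/137)
3. E_x = 301/73  [C, F, E are collinear ∩ AE ⟂ CF]
4. E_y = 122/73  [C, F, E are collinear ∩ AE ⟂ CF]
   → E = (301/73, 122/73)
5. D_x = 100221/10001  [AB ∥ DE ∩ BE ∥ AD]
6. D_y = 178920/10001  [AB ∥ DE ∩ BE ∥ AD]
   → D = (100221/10001, 178920/10001)

B = (-671/137, -852/137)
D = (100221/10001, 178920/10001)
E = (301/73, 122/73)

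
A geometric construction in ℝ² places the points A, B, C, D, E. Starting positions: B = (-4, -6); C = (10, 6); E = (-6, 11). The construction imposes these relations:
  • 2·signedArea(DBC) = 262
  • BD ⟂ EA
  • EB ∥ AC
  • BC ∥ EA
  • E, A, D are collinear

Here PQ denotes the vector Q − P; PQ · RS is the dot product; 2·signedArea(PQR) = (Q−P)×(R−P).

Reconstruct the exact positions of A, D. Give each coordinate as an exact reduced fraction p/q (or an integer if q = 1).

1. A_x = 8  [EB ∥ AC ∩ BC ∥ EA]
2. A_y = 23  [EB ∥ AC ∩ BC ∥ EA]
   → A = (8, 23)
3. D_x = -1126/85  [E, A, D are collinear ∩ BD ⟂ EA]
4. D_y = 407/85  [E, A, D are collinear ∩ BD ⟂ EA]
   → D = (-1126/85, 407/85)

A = (8, 23)
D = (-1126/85, 407/85)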